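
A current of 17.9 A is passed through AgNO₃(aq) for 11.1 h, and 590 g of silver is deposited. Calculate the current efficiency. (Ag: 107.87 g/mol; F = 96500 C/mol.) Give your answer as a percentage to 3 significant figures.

73.8%

Q = 17.9 × 39960 = 7.153×10^5 C
n(e⁻) = 7.153×10^5 / 96500 = 7.412 mol
Ag⁺ + e⁻ → Ag, so theoretical n(Ag) = 7.412 mol → 799.5 g
Efficiency = 590 / 799.5 = 0.7380 = 73.8%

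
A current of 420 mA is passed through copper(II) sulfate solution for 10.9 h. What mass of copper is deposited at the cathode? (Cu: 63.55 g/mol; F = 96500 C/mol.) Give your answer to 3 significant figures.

5.43 g

Charge passed = 0.420 × 39240 = 16480 C
n(e⁻) = Q/F = 16480/96500 = 0.1708 mol
Cu²⁺ + 2e⁻ → Cu, so n(Cu) = 0.1708 / 2 = 0.08540 mol
m = 0.08540 × 63.55 = 5.43 g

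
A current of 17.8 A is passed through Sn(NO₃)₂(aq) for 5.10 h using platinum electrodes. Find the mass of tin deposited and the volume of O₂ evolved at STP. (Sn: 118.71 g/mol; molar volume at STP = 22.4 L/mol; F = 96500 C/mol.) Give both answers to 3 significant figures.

201 g Sn; 19.0 L O₂

Q = 17.8 × 18360 = 3.268×10^5 C; n(e⁻) = 3.268×10^5 / 96500 = 3.387 mol
Cathode: Sn²⁺ + 2e⁻ → Sn → n(Sn) = 3.387/2 = 1.694 mol → 201 g
Anode: 2H₂O → O₂ + 4H⁺ + 4e⁻ → n(O₂) = 3.387/4 = 0.8468 mol → 19.0 L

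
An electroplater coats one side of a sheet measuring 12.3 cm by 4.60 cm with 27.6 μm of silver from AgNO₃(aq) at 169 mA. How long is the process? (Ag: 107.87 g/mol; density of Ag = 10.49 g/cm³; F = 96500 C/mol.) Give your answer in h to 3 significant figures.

2.41 h

Plated area = 12.3 × 4.60 = 56.58 cm²
Volume = 56.58 × 27.6×10⁻⁴ cm = 0.1562 cm³
m(Ag) = 0.1562 × 10.49 = 1.639 g
n(Ag) = 1.639 / 107.87 = 0.01519 mol; n(e⁻) = 0.01519 mol
Q = 0.01519 × 96500 = 1466 C
t = 1466 / 0.169 = 8675 s = 2.41 h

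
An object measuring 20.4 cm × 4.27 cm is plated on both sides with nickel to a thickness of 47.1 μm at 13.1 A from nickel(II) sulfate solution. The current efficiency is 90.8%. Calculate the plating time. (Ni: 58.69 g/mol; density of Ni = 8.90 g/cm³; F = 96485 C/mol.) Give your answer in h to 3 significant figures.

Plated area = 2 × 20.4 × 4.27 = 174.2 cm²
Volume = 174.2 × 47.1×10⁻⁴ cm = 0.8205 cm³
m(Ni) = 0.8205 × 8.90 = 7.302 g
n(Ni) = 7.302 / 58.69 = 0.1244 mol; n(e⁻) = 2 × 0.1244 = 0.2488 mol
Q = 0.2488 × 96485 / 0.908 = 26440 C
t = 26440 / 13.1 = 2018 s = 0.561 h

0.561 h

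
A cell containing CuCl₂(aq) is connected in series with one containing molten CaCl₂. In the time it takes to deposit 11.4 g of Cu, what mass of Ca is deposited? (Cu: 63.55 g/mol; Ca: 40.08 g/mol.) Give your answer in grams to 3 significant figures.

n(Cu) = 11.4 / 63.55 = 0.1794 mol
Cu²⁺ + 2e⁻ → Cu, so n(e⁻) = 2 × 0.1794 = 0.3588 mol
In series, the same 0.3588 mol of electrons flows through the second cell.
Ca²⁺ + 2e⁻ → Ca, so n(Ca) = 0.3588 / 2 = 0.1794 mol
m(Ca) = 0.1794 × 40.08 = 7.19 g

7.19 g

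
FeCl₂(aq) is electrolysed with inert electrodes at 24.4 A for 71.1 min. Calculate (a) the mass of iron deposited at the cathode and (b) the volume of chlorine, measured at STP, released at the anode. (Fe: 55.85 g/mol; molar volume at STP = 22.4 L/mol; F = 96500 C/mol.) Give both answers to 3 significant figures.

Q = 24.4 × 4266 = 1.041×10^5 C; n(e⁻) = 1.041×10^5 / 96500 = 1.079 mol
Cathode: Fe²⁺ + 2e⁻ → Fe → n(Fe) = 1.079/2 = 0.5395 mol → 30.1 g
Anode: 2Cl⁻ → Cl₂ + 2e⁻ → n(Cl₂) = 1.079/2 = 0.5395 mol → 12.1 L

30.1 g Fe; 12.1 L Cl₂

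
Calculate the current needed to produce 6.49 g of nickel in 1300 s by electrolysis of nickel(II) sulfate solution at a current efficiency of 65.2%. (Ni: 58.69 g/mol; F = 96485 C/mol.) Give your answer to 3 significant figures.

n(Ni) = 6.49 / 58.69 = 0.1106 mol
Ni²⁺ + 2e⁻ → Ni, so n(e⁻) = 2 × 0.1106 = 0.2212 mol
Q = 0.2212 × 96485 / 0.652 = 32730 C
I = Q / t = 32730 / 1300 s = 25.2 A

25.2 A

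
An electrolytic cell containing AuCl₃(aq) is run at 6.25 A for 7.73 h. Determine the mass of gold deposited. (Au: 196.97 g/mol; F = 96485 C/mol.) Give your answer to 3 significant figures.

Charge passed = 6.25 × 27828 = 1.739×10^5 C
n(e⁻) = 1.739×10^5 / 96485 = 1.802 mol
Au³⁺ + 3e⁻ → Au, so n(Au) = 1.802 / 3 = 0.6007 mol
m = 0.6007 × 196.97 = 118 g

118 g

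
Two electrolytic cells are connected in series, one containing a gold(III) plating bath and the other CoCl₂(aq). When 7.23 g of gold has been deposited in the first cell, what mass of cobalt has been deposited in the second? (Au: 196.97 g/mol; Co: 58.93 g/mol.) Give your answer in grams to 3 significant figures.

n(Au) = 7.23 / 196.97 = 0.03671 mol
Au³⁺ + 3e⁻ → Au, so n(e⁻) = 3 × 0.03671 = 0.1101 mol
Since the cells are in series, n(e⁻) in the Co cell is also 0.1101 mol.
Co²⁺ + 2e⁻ → Co, so n(Co) = 0.1101 / 2 = 0.05505 mol
m(Co) = 0.05505 × 58.93 = 3.24 g

3.24 g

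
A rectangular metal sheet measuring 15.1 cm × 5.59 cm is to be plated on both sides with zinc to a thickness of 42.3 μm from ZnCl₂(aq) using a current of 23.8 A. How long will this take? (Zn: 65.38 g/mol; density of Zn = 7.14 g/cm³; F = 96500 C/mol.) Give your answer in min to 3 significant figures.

Plated area = 2 × 15.1 × 5.59 = 168.8 cm²
Volume = 168.8 × 42.3×10⁻⁴ cm = 0.7140 cm³
m(Zn) = 0.7140 × 7.14 = 5.098 g
n(Zn) = 5.098 / 65.38 = 0.07797 mol; n(e⁻) = 2 × 0.07797 = 0.1559 mol
Q = 0.1559 × 96500 = 15040 C
t = 15040 / 23.8 = 631.9 s = 10.5 min

10.5 min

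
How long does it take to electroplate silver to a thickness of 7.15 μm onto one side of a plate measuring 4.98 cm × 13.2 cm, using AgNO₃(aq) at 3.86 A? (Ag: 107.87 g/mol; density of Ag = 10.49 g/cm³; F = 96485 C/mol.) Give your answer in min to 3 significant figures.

Plated area = 4.98 × 13.2 = 65.74 cm²
Volume = 65.74 × 7.15×10⁻⁴ cm = 0.04700 cm³
m(Ag) = 0.04700 × 10.49 = 0.4930 g
n(Ag) = 0.4930 / 107.87 = 0.004570 mol; n(e⁻) = 0.004570 mol
Q = 0.004570 × 96485 = 440.9 C
t = 440.9 / 3.86 = 114.2 s = 1.90 min

1.90 min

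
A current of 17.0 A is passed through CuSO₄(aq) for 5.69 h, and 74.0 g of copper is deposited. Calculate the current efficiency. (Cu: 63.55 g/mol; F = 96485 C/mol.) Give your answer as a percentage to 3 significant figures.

64.5%

Q = 17.0 × 20484 = 3.482×10^5 C
n(e⁻) = 3.482×10^5 / 96485 = 3.609 mol
Cu²⁺ + 2e⁻ → Cu, so theoretical n(Cu) = 1.805 mol → 114.7 g
Efficiency = 74.0 / 114.7 = 0.6452 = 64.5%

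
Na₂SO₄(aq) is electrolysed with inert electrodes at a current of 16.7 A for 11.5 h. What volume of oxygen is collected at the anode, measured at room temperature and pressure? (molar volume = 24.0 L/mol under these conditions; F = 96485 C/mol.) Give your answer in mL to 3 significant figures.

43000 mL

Q = 16.7 A × 41400 s = 6.914×10^5 C
n(e⁻) = Q/F = 6.914×10^5/96485 = 7.166 mol
2H₂O → O₂ + 4H⁺ + 4e⁻, so n(O₂) = 7.166 / 4 = 1.792 mol
V = 1.792 × 24.0 = 43.01 L
= 43000 mL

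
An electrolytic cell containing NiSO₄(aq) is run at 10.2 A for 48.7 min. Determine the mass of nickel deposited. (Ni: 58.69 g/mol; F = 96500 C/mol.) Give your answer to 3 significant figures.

9.06 g

Q = It = 10.2 × 2922 = 29800 C
n(e⁻) = Q/F = 29800/96500 = 0.3088 mol
Ni²⁺ + 2e⁻ → Ni, so n(Ni) = 0.3088 / 2 = 0.1544 mol
m = 0.1544 × 58.69 = 9.06 g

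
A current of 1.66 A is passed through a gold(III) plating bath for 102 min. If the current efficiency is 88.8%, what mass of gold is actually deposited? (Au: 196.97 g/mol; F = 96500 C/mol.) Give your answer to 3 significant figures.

Q = 1.66 × 6120 = 10160 C
n(e⁻) = 10160 / 96500 = 0.1053 mol
Au³⁺ + 3e⁻ → Au, so theoretical m(Au) = 0.03510 × 196.97 = 6.914 g
Actual mass = 88.8% × 6.914 = 6.14 g

6.14 g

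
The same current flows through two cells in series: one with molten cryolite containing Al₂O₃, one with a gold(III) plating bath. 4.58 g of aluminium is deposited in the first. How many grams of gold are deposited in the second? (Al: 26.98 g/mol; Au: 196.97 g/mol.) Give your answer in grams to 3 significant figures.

33.4 g

n(Al) = 4.58 / 26.98 = 0.1698 mol
Al³⁺ + 3e⁻ → Al, so n(e⁻) = 3 × 0.1698 = 0.5094 mol
The cells are in series, so the same charge (and hence the same n(e⁻) = 0.5094 mol) passes through both.
Au³⁺ + 3e⁻ → Au, so n(Au) = 0.5094 / 3 = 0.1698 mol
m(Au) = 0.1698 × 196.97 = 33.4 g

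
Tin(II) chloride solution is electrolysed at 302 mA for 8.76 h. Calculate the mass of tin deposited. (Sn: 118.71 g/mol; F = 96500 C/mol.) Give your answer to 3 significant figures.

5.86 g

Q = 0.302 A × 31536 s = 9524 C
Moles of electrons = 9524 / 96500 = 0.09869 mol
Sn²⁺ + 2e⁻ → Sn, so n(Sn) = 0.09869 / 2 = 0.04935 mol
m = 0.04935 × 118.71 = 5.86 g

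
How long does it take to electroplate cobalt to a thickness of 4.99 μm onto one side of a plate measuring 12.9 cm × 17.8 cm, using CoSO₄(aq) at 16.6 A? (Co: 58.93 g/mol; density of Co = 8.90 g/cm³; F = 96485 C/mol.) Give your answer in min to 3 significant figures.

3.35 min

Plated area = 12.9 × 17.8 = 229.6 cm²
Volume = 229.6 × 4.99×10⁻⁴ cm = 0.1146 cm³
m(Co) = 0.1146 × 8.90 = 1.020 g
n(Co) = 1.020 / 58.93 = 0.01731 mol; n(e⁻) = 2 × 0.01731 = 0.03462 mol
Q = 0.03462 × 96485 = 3340 C
t = 3340 / 16.6 = 201.2 s = 3.35 min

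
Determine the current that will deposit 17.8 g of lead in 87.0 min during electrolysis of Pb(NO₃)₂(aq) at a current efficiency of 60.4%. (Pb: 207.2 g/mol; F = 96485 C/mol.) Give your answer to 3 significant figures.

n(Pb) = 17.8 / 207.2 = 0.08591 mol
Pb²⁺ + 2e⁻ → Pb, so n(e⁻) = 2 × 0.08591 = 0.1718 mol
Q = 0.1718 × 96485 / 0.604 = 27440 C
I = Q / t = 27440 / 5220 s = 5.26 A

5.26 A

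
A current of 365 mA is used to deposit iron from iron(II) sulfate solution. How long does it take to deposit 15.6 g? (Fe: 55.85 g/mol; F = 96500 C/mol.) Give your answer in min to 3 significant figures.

n(Fe) = 15.6 / 55.85 = 0.2793 mol
Fe²⁺ + 2e⁻ → Fe, so n(e⁻) = 2 × 0.2793 = 0.5586 mol
Q = 0.5586 × 96500 = 53900 C
t = Q / I = 53900 / 0.365 = 1.477×10^5 s = 2460 min

2460 min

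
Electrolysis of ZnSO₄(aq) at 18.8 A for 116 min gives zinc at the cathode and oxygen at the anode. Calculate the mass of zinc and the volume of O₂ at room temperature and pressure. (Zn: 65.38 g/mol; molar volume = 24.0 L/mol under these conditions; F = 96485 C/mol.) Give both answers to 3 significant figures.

Q = 18.8 × 6960 = 1.308×10^5 C; n(e⁻) = 1.308×10^5 / 96485 = 1.356 mol
Cathode: Zn²⁺ + 2e⁻ → Zn → n(Zn) = 1.356/2 = 0.6780 mol → 44.3 g
Anode: 2H₂O → O₂ + 4H⁺ + 4e⁻ → n(O₂) = 1.356/4 = 0.3390 mol → 8.14 L

44.3 g Zn; 8.14 L O₂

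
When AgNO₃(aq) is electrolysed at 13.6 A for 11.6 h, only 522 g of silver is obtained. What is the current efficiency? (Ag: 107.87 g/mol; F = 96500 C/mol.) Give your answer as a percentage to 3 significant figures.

Q = 13.6 × 41760 = 5.679×10^5 C
n(e⁻) = 5.679×10^5 / 96500 = 5.885 mol
Ag⁺ + e⁻ → Ag, so theoretical n(Ag) = 5.885 mol → 634.8 g
Efficiency = 522 / 634.8 = 0.8223 = 82.2%

82.2%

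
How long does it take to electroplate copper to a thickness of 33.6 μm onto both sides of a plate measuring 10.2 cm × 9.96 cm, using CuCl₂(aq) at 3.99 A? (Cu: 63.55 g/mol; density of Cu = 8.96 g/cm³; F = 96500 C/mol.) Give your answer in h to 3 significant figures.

Plated area = 2 × 10.2 × 9.96 = 203.2 cm²
Volume = 203.2 × 33.6×10⁻⁴ cm = 0.6828 cm³
m(Cu) = 0.6828 × 8.96 = 6.118 g
n(Cu) = 6.118 / 63.55 = 0.09627 mol; n(e⁻) = 2 × 0.09627 = 0.1925 mol
Q = 0.1925 × 96500 = 18580 C
t = 18580 / 3.99 = 4657 s = 1.29 h

1.29 h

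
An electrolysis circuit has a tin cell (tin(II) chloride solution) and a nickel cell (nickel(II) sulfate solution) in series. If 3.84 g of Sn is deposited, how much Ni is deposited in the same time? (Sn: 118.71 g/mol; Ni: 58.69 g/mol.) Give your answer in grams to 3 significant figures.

1.90 g

n(Sn) = 3.84 / 118.71 = 0.03235 mol
Sn²⁺ + 2e⁻ → Sn, so n(e⁻) = 2 × 0.03235 = 0.06470 mol
In series, the same 0.06470 mol of electrons flows through the second cell.
Ni²⁺ + 2e⁻ → Ni, so n(Ni) = 0.06470 / 2 = 0.03235 mol
m(Ni) = 0.03235 × 58.69 = 1.90 g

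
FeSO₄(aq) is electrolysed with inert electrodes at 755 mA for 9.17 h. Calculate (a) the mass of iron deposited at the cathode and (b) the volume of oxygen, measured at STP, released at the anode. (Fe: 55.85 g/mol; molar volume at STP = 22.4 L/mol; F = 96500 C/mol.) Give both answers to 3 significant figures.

7.21 g Fe; 1.45 L O₂

Q = 0.755 × 33012 = 24920 C; n(e⁻) = 24920 / 96500 = 0.2582 mol
Cathode: Fe²⁺ + 2e⁻ → Fe → n(Fe) = 0.2582/2 = 0.1291 mol → 7.21 g
Anode: 2H₂O → O₂ + 4H⁺ + 4e⁻ → n(O₂) = 0.2582/4 = 0.06455 mol → 1.45 L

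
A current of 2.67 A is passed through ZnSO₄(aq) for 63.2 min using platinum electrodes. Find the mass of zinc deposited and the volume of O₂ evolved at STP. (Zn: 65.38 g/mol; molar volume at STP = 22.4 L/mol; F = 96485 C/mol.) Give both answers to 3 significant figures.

Q = 2.67 × 3792 = 10120 C; n(e⁻) = 10120 / 96485 = 0.1049 mol
Cathode: Zn²⁺ + 2e⁻ → Zn → n(Zn) = 0.1049/2 = 0.05245 mol → 3.43 g
Anode: 2H₂O → O₂ + 4H⁺ + 4e⁻ → n(O₂) = 0.1049/4 = 0.02623 mol → 0.588 L

3.43 g Zn; 0.588 L O₂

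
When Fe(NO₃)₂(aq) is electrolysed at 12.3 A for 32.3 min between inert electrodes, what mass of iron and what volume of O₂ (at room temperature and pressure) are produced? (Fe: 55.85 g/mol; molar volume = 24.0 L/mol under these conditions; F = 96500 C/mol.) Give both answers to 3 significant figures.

Q = 12.3 × 1938 = 23840 C; n(e⁻) = 23840 / 96500 = 0.2470 mol
Cathode: Fe²⁺ + 2e⁻ → Fe → n(Fe) = 0.2470/2 = 0.1235 mol → 6.90 g
Anode: 2H₂O → O₂ + 4H⁺ + 4e⁻ → n(O₂) = 0.2470/4 = 0.06175 mol → 1.48 L

6.90 g Fe; 1.48 L O₂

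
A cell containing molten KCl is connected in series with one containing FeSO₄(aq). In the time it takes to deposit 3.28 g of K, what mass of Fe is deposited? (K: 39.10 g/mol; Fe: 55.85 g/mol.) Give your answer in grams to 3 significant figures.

n(K) = 3.28 / 39.10 = 0.08389 mol
K⁺ + e⁻ → K, so n(e⁻) = 0.08389 mol
The cells are in series, so the same charge (and hence the same n(e⁻) = 0.08389 mol) passes through both.
Fe²⁺ + 2e⁻ → Fe, so n(Fe) = 0.08389 / 2 = 0.04195 mol
m(Fe) = 0.04195 × 55.85 = 2.34 g

2.34 g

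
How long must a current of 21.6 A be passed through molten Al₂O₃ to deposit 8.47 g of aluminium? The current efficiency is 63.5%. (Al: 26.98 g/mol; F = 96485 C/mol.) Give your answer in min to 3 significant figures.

110 min

n(Al) = 8.47 / 26.98 = 0.3139 mol
Al³⁺ + 3e⁻ → Al, so n(e⁻) = 3 × 0.3139 = 0.9417 mol
Q = 0.9417 × 96485 / 0.635 = 1.431×10^5 C
t = Q / I = 1.431×10^5 / 21.6 = 6625 s = 110 min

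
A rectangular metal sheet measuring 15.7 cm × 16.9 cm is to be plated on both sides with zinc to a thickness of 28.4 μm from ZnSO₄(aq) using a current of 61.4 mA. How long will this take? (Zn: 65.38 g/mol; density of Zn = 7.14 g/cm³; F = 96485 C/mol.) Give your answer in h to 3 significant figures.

Plated area = 2 × 15.7 × 16.9 = 530.7 cm²
Volume = 530.7 × 28.4×10⁻⁴ cm = 1.507 cm³
m(Zn) = 1.507 × 7.14 = 10.76 g
n(Zn) = 10.76 / 65.38 = 0.1646 mol; n(e⁻) = 2 × 0.1646 = 0.3292 mol
Q = 0.3292 × 96485 = 31760 C
t = 31760 / 0.0614 = 5.173×10^5 s = 144 h

144 h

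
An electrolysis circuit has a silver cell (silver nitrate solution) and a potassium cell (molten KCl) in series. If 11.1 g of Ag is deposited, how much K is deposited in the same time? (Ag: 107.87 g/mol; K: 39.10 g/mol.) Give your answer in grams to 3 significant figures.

n(Ag) = 11.1 / 107.87 = 0.1029 mol
Ag⁺ + e⁻ → Ag, so n(e⁻) = 0.1029 mol
Same current for the same time ⇒ same n(e⁻) = 0.1029 mol in both cells.
K⁺ + e⁻ → K, so n(K) = 0.1029 mol
m(K) = 0.1029 × 39.10 = 4.02 g

4.02 g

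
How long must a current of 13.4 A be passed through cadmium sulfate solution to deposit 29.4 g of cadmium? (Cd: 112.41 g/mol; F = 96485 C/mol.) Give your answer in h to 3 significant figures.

n(Cd) = 29.4 / 112.41 = 0.2615 mol
Cd²⁺ + 2e⁻ → Cd, so n(e⁻) = 2 × 0.2615 = 0.5230 mol
Q = 0.5230 × 96485 = 50460 C
t = Q / I = 50460 / 13.4 = 3766 s = 1.05 h

1.05 h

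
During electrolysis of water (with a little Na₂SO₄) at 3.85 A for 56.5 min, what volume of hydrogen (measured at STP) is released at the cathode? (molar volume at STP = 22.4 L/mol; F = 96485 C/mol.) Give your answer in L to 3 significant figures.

1.52 L

Q = 3.85 A × 3390 s = 13050 C
n(e⁻) = 13050 / 96485 = 0.1353 mol
2H⁺ + 2e⁻ → H₂, so n(H₂) = 0.1353 / 2 = 0.06765 mol
V = 0.06765 × 22.4 = 1.515 L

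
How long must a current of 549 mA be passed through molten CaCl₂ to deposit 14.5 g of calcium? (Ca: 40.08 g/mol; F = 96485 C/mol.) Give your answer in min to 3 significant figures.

2120 min

n(Ca) = 14.5 / 40.08 = 0.3618 mol
Ca²⁺ + 2e⁻ → Ca, so n(e⁻) = 2 × 0.3618 = 0.7236 mol
Q = 0.7236 × 96485 = 69820 C
t = Q / I = 69820 / 0.549 = 1.272×10^5 s = 2120 min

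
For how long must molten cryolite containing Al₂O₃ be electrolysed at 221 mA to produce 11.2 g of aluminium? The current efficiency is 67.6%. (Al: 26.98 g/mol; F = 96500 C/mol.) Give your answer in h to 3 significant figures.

223 h

n(Al) = 11.2 / 26.98 = 0.4151 mol
Al³⁺ + 3e⁻ → Al, so n(e⁻) = 3 × 0.4151 = 1.245 mol
Q = 1.245 × 96500 / 0.676 = 1.777×10^5 C
t = Q / I = 1.777×10^5 / 0.221 = 8.041×10^5 s = 223 h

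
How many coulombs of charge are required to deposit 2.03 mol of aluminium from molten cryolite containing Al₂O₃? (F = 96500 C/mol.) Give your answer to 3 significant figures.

5.88×10^5 C

Al³⁺ + 3e⁻ → Al, so n(e⁻) = 3 × 2.03 = 6.090 mol
Q = 6.090 × 96500 = 5.877×10^5 C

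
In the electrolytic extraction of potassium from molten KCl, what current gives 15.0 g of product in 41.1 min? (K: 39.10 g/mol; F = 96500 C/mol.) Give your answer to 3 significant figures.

n(K) = 15.0 / 39.10 = 0.3836 mol
K⁺ + e⁻ → K, so n(e⁻) = 0.3836 mol
Q = 0.3836 × 96500 = 37020 C
I = Q / t = 37020 / 2466 s = 15.0 A

15.0 A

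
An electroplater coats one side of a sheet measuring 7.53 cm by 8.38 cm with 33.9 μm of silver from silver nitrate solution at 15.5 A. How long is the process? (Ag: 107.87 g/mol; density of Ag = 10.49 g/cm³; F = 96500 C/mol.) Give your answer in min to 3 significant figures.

Plated area = 7.53 × 8.38 = 63.10 cm²
Volume = 63.10 × 33.9×10⁻⁴ cm = 0.2139 cm³
m(Ag) = 0.2139 × 10.49 = 2.244 g
n(Ag) = 2.244 / 107.87 = 0.02080 mol; n(e⁻) = 0.02080 mol
Q = 0.02080 × 96500 = 2007 C
t = 2007 / 15.5 = 129.5 s = 2.16 min

2.16 min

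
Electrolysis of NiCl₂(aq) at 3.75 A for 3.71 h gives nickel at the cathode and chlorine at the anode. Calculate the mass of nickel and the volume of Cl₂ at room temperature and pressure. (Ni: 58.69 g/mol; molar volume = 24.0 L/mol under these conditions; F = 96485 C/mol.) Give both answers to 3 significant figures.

Q = 3.75 × 13356 = 50090 C; n(e⁻) = 50090 / 96485 = 0.5191 mol
Cathode: Ni²⁺ + 2e⁻ → Ni → n(Ni) = 0.5191/2 = 0.2596 mol → 15.2 g
Anode: 2Cl⁻ → Cl₂ + 2e⁻ → n(Cl₂) = 0.5191/2 = 0.2596 mol → 6.23 L

15.2 g Ni; 6.23 L Cl₂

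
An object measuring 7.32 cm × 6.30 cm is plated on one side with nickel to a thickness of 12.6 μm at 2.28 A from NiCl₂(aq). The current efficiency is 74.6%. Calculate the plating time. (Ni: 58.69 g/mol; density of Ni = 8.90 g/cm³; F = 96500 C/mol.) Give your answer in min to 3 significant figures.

Plated area = 7.32 × 6.30 = 46.12 cm²
Volume = 46.12 × 12.6×10⁻⁴ cm = 0.05811 cm³
m(Ni) = 0.05811 × 8.90 = 0.5172 g
n(Ni) = 0.5172 / 58.69 = 0.008812 mol; n(e⁻) = 2 × 0.008812 = 0.01762 mol
Q = 0.01762 × 96500 / 0.746 = 2279 C
t = 2279 / 2.28 = 999.6 s = 16.7 min

16.7 min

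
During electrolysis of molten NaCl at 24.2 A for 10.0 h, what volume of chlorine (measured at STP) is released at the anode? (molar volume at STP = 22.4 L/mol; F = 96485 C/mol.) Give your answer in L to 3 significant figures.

Q = 24.2 A × 36000 s = 8.712×10^5 C
n(e⁻) = Q/F = 8.712×10^5/96485 = 9.029 mol
2Cl⁻ → Cl₂ + 2e⁻, so n(Cl₂) = 9.029 / 2 = 4.515 mol
V = 4.515 × 22.4 = 101.1 L

101 L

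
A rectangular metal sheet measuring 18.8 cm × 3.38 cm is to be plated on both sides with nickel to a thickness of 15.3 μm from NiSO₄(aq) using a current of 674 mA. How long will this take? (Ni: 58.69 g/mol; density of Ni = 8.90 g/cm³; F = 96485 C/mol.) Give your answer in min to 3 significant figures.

141 min

Plated area = 2 × 18.8 × 3.38 = 127.1 cm²
Volume = 127.1 × 15.3×10⁻⁴ cm = 0.1945 cm³
m(Ni) = 0.1945 × 8.90 = 1.731 g
n(Ni) = 1.731 / 58.69 = 0.02949 mol; n(e⁻) = 2 × 0.02949 = 0.05898 mol
Q = 0.05898 × 96485 = 5691 C
t = 5691 / 0.674 = 8444 s = 141 min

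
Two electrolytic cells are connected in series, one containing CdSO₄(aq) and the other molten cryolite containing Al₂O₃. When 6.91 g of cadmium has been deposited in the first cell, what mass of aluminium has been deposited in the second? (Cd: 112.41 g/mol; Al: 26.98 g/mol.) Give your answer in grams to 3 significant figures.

1.11 g

n(Cd) = 6.91 / 112.41 = 0.06147 mol
Cd²⁺ + 2e⁻ → Cd, so n(e⁻) = 2 × 0.06147 = 0.1229 mol
Since the cells are in series, n(e⁻) in the Al cell is also 0.1229 mol.
Al³⁺ + 3e⁻ → Al, so n(Al) = 0.1229 / 3 = 0.04097 mol
m(Al) = 0.04097 × 26.98 = 1.11 g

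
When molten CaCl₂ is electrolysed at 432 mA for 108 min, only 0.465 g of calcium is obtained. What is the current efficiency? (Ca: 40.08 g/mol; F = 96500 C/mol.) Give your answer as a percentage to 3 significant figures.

80.0%

Q = 0.432 × 6480 = 2799 C
n(e⁻) = 2799 / 96500 = 0.02901 mol
Ca²⁺ + 2e⁻ → Ca, so theoretical n(Ca) = 0.01451 mol → 0.5816 g
Efficiency = 0.465 / 0.5816 = 0.7995 = 80.0%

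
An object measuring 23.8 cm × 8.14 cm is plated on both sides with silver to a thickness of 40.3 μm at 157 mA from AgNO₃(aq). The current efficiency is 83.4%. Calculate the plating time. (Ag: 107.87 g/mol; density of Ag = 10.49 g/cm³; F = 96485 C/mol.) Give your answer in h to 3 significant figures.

Plated area = 2 × 23.8 × 8.14 = 387.5 cm²
Volume = 387.5 × 40.3×10⁻⁴ cm = 1.562 cm³
m(Ag) = 1.562 × 10.49 = 16.39 g
n(Ag) = 16.39 / 107.87 = 0.1519 mol; n(e⁻) = 0.1519 mol
Q = 0.1519 × 96485 / 0.834 = 17570 C
t = 17570 / 0.157 = 1.119×10^5 s = 31.1 h

31.1 h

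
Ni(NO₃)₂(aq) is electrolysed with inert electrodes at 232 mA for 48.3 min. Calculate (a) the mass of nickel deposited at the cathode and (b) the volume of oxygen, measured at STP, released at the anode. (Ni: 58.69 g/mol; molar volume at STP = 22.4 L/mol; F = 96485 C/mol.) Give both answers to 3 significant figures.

Q = 0.232 × 2898 = 672.3 C; n(e⁻) = 672.3 / 96485 = 0.006968 mol
Cathode: Ni²⁺ + 2e⁻ → Ni → n(Ni) = 0.006968/2 = 0.003484 mol → 0.204 g
Anode: 2H₂O → O₂ + 4H⁺ + 4e⁻ → n(O₂) = 0.006968/4 = 0.001742 mol → 0.0390 L

0.204 g Ni; 0.0390 L O₂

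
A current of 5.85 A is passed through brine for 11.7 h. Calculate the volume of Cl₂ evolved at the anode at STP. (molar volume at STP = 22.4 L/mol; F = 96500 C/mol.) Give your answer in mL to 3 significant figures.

Charge passed = 5.85 × 42120 = 2.464×10^5 C
Moles of electrons = 2.464×10^5 / 96500 = 2.553 mol
2Cl⁻ → Cl₂ + 2e⁻, so n(Cl₂) = 2.553 / 2 = 1.277 mol
V = 1.277 × 22.4 = 28.60 L
= 28600 mL

28600 mL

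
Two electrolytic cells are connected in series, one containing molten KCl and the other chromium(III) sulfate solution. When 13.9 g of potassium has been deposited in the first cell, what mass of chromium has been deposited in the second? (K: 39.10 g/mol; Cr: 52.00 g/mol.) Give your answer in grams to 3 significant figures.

n(K) = 13.9 / 39.10 = 0.3555 mol
K⁺ + e⁻ → K, so n(e⁻) = 0.3555 mol
The cells are in series, so the same charge (and hence the same n(e⁻) = 0.3555 mol) passes through both.
Cr³⁺ + 3e⁻ → Cr, so n(Cr) = 0.3555 / 3 = 0.1185 mol
m(Cr) = 0.1185 × 52.00 = 6.16 g

6.16 g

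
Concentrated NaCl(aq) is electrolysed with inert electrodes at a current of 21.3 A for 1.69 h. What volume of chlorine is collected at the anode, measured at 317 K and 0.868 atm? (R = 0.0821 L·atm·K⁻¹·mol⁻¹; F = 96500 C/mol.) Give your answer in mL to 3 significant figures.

Charge passed = 21.3 × 6084 = 1.296×10^5 C
n(e⁻) = Q/F = 1.296×10^5/96500 = 1.343 mol
2Cl⁻ → Cl₂ + 2e⁻, so n(Cl₂) = 1.343 / 2 = 0.6715 mol
V = nRT/P = 0.6715 × 0.0821 × 317 / 0.868 = 20.13 L
= 20100 mL

20100 mL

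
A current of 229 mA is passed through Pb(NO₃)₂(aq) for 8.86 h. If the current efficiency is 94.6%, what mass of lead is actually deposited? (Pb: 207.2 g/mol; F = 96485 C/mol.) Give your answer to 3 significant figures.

7.42 g

Q = 0.229 × 31896 = 7304 C
n(e⁻) = 7304 / 96485 = 0.07570 mol
Pb²⁺ + 2e⁻ → Pb, so theoretical m(Pb) = 0.03785 × 207.2 = 7.843 g
Actual mass = 94.6% × 7.843 = 7.42 g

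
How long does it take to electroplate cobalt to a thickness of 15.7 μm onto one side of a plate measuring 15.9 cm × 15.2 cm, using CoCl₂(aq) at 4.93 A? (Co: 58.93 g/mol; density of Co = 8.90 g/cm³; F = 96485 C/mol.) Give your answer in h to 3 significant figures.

0.623 h

Plated area = 15.9 × 15.2 = 241.7 cm²
Volume = 241.7 × 15.7×10⁻⁴ cm = 0.3795 cm³
m(Co) = 0.3795 × 8.90 = 3.378 g
n(Co) = 3.378 / 58.93 = 0.05732 mol; n(e⁻) = 2 × 0.05732 = 0.1146 mol
Q = 0.1146 × 96485 = 11060 C
t = 11060 / 4.93 = 2243 s = 0.623 h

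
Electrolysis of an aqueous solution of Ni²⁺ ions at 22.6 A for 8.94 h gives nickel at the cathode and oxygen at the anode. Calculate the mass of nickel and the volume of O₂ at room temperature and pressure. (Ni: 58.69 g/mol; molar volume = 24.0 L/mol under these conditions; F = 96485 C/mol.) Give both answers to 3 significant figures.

221 g Ni; 45.2 L O₂

Q = 22.6 × 32184 = 7.274×10^5 C; n(e⁻) = 7.274×10^5 / 96485 = 7.539 mol
Cathode: Ni²⁺ + 2e⁻ → Ni → n(Ni) = 7.539/2 = 3.770 mol → 221 g
Anode: 2H₂O → O₂ + 4H⁺ + 4e⁻ → n(O₂) = 7.539/4 = 1.885 mol → 45.2 L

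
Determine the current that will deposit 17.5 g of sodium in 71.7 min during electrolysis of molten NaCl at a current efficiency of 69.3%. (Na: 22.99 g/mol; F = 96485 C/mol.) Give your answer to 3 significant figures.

n(Na) = 17.5 / 22.99 = 0.7612 mol
Na⁺ + e⁻ → Na, so n(e⁻) = 0.7612 mol
Q = 0.7612 × 96485 / 0.693 = 1.060×10^5 C
I = Q / t = 1.060×10^5 / 4302 s = 24.6 A

24.6 A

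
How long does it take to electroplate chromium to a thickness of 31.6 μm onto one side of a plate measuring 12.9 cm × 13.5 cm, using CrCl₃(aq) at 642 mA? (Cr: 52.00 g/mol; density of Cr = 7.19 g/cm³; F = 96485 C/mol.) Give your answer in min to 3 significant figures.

Plated area = 12.9 × 13.5 = 174.2 cm²
Volume = 174.2 × 31.6×10⁻⁴ cm = 0.5505 cm³
m(Cr) = 0.5505 × 7.19 = 3.958 g
n(Cr) = 3.958 / 52.00 = 0.07612 mol; n(e⁻) = 3 × 0.07612 = 0.2284 mol
Q = 0.2284 × 96485 = 22040 C
t = 22040 / 0.642 = 34330 s = 572 min

572 min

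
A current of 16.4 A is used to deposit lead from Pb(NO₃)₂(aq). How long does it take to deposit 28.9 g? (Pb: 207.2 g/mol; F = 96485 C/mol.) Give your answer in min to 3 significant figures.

n(Pb) = 28.9 / 207.2 = 0.1395 mol
Pb²⁺ + 2e⁻ → Pb, so n(e⁻) = 2 × 0.1395 = 0.2790 mol
Q = 0.2790 × 96485 = 26920 C
t = Q / I = 26920 / 16.4 = 1641 s = 27.4 min

27.4 min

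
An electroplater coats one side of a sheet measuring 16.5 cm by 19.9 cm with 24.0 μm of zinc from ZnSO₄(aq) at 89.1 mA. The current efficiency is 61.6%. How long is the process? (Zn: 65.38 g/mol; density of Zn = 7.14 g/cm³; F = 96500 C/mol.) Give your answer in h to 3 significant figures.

Plated area = 16.5 × 19.9 = 328.4 cm²
Volume = 328.4 × 24.0×10⁻⁴ cm = 0.7882 cm³
m(Zn) = 0.7882 × 7.14 = 5.628 g
n(Zn) = 5.628 / 65.38 = 0.08608 mol; n(e⁻) = 2 × 0.08608 = 0.1722 mol
Q = 0.1722 × 96500 / 0.616 = 26980 C
t = 26980 / 0.0891 = 3.028×10^5 s = 84.1 h

84.1 h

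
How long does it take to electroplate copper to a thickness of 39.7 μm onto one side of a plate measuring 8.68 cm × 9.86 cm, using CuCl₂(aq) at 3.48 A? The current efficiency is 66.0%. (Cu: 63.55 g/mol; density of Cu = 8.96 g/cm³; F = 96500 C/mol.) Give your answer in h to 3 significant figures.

Plated area = 8.68 × 9.86 = 85.58 cm²
Volume = 85.58 × 39.7×10⁻⁴ cm = 0.3398 cm³
m(Cu) = 0.3398 × 8.96 = 3.045 g
n(Cu) = 3.045 / 63.55 = 0.04792 mol; n(e⁻) = 2 × 0.04792 = 0.09584 mol
Q = 0.09584 × 96500 / 0.660 = 14010 C
t = 14010 / 3.48 = 4026 s = 1.12 h

1.12 h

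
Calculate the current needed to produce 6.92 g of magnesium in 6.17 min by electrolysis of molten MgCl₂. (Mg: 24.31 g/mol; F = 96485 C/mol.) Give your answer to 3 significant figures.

n(Mg) = 6.92 / 24.31 = 0.2847 mol
Mg²⁺ + 2e⁻ → Mg, so n(e⁻) = 2 × 0.2847 = 0.5694 mol
Q = 0.5694 × 96485 = 54940 C
I = Q / t = 54940 / 370.2 s = 148 A

148 A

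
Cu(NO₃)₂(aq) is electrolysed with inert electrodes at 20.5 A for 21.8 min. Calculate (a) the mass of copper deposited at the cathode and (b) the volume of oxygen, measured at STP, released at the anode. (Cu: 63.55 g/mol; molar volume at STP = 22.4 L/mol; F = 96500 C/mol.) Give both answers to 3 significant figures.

Q = 20.5 × 1308 = 26810 C; n(e⁻) = 26810 / 96500 = 0.2778 mol
Cathode: Cu²⁺ + 2e⁻ → Cu → n(Cu) = 0.2778/2 = 0.1389 mol → 8.83 g
Anode: 2H₂O → O₂ + 4H⁺ + 4e⁻ → n(O₂) = 0.2778/4 = 0.06945 mol → 1.56 L

8.83 g Cu; 1.56 L O₂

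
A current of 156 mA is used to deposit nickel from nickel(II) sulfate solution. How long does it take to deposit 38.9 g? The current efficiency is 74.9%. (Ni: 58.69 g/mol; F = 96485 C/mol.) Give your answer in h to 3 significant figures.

n(Ni) = 38.9 / 58.69 = 0.6628 mol
Ni²⁺ + 2e⁻ → Ni, so n(e⁻) = 2 × 0.6628 = 1.326 mol
Q = 1.326 × 96485 / 0.749 = 1.708×10^5 C
t = Q / I = 1.708×10^5 / 0.156 = 1.095×10^6 s = 304 h

304 h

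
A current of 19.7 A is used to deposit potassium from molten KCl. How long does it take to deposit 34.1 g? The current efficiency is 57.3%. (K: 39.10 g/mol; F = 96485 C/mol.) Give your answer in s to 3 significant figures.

n(K) = 34.1 / 39.10 = 0.8721 mol
K⁺ + e⁻ → K, so n(e⁻) = 0.8721 mol
Q = 0.8721 × 96485 / 0.573 = 1.468×10^5 C
t = Q / I = 1.468×10^5 / 19.7 = 7452 s

7450 s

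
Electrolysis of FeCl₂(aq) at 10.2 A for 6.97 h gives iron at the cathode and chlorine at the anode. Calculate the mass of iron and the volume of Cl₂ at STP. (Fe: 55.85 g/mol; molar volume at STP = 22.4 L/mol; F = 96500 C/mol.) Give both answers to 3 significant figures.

74.1 g Fe; 29.7 L Cl₂

Q = 10.2 × 25092 = 2.559×10^5 C; n(e⁻) = 2.559×10^5 / 96500 = 2.652 mol
Cathode: Fe²⁺ + 2e⁻ → Fe → n(Fe) = 2.652/2 = 1.326 mol → 74.1 g
Anode: 2Cl⁻ → Cl₂ + 2e⁻ → n(Cl₂) = 2.652/2 = 1.326 mol → 29.7 L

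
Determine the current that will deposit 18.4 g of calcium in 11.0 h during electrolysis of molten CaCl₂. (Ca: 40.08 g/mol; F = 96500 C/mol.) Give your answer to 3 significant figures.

2.24 A

n(Ca) = 18.4 / 40.08 = 0.4591 mol
Ca²⁺ + 2e⁻ → Ca, so n(e⁻) = 2 × 0.4591 = 0.9182 mol
Q = 0.9182 × 96500 = 88610 C
I = Q / t = 88610 / 39600 s = 2.24 A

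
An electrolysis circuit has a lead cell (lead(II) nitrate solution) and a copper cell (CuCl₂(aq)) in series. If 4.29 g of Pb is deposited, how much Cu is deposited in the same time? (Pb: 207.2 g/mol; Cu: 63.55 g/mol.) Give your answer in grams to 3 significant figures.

n(Pb) = 4.29 / 207.2 = 0.02070 mol
Pb²⁺ + 2e⁻ → Pb, so n(e⁻) = 2 × 0.02070 = 0.04140 mol
Since the cells are in series, n(e⁻) in the Cu cell is also 0.04140 mol.
Cu²⁺ + 2e⁻ → Cu, so n(Cu) = 0.04140 / 2 = 0.02070 mol
m(Cu) = 0.02070 × 63.55 = 1.32 g

1.32 g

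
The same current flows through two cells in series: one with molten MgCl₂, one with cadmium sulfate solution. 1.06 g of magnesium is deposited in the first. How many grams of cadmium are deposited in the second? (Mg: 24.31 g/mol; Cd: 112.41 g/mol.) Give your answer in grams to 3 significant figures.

4.90 g

n(Mg) = 1.06 / 24.31 = 0.04360 mol
Mg²⁺ + 2e⁻ → Mg, so n(e⁻) = 2 × 0.04360 = 0.08720 mol
Since the cells are in series, n(e⁻) in the Cd cell is also 0.08720 mol.
Cd²⁺ + 2e⁻ → Cd, so n(Cd) = 0.08720 / 2 = 0.04360 mol
m(Cd) = 0.04360 × 112.41 = 4.90 g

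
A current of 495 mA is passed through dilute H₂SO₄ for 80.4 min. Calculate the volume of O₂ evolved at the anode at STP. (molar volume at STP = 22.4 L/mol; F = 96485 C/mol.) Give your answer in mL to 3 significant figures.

139 mL

Q = 0.495 A × 4824 s = 2388 C
Moles of electrons = 2388 / 96485 = 0.02475 mol
2H₂O → O₂ + 4H⁺ + 4e⁻, so n(O₂) = 0.02475 / 4 = 0.006188 mol
V = 0.006188 × 22.4 = 0.1386 L
= 139 mL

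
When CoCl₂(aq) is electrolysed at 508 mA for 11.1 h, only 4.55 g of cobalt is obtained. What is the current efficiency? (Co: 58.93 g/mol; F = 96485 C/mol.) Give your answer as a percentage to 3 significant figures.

73.4%

Q = 0.508 × 39960 = 20300 C
n(e⁻) = 20300 / 96485 = 0.2104 mol
Co²⁺ + 2e⁻ → Co, so theoretical n(Co) = 0.1052 mol → 6.199 g
Efficiency = 4.55 / 6.199 = 0.7340 = 73.4%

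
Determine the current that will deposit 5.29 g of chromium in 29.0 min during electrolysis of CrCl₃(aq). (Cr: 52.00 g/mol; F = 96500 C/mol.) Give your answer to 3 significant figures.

16.9 A

n(Cr) = 5.29 / 52.00 = 0.1017 mol
Cr³⁺ + 3e⁻ → Cr, so n(e⁻) = 3 × 0.1017 = 0.3051 mol
Q = 0.3051 × 96500 = 29440 C
I = Q / t = 29440 / 1740 s = 16.9 A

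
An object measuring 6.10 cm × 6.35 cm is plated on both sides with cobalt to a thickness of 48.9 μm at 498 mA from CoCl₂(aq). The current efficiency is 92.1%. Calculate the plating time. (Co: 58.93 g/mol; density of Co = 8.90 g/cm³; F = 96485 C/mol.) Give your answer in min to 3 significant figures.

Plated area = 2 × 6.10 × 6.35 = 77.47 cm²
Volume = 77.47 × 48.9×10⁻⁴ cm = 0.3788 cm³
m(Co) = 0.3788 × 8.90 = 3.371 g
n(Co) = 3.371 / 58.93 = 0.05720 mol; n(e⁻) = 2 × 0.05720 = 0.1144 mol
Q = 0.1144 × 96485 / 0.921 = 11980 C
t = 11980 / 0.498 = 24060 s = 401 min

401 min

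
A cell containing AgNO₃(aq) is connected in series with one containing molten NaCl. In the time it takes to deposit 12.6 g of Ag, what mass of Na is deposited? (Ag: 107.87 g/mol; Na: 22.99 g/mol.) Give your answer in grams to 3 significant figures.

n(Ag) = 12.6 / 107.87 = 0.1168 mol
Ag⁺ + e⁻ → Ag, so n(e⁻) = 0.1168 mol
Same current for the same time ⇒ same n(e⁻) = 0.1168 mol in both cells.
Na⁺ + e⁻ → Na, so n(Na) = 0.1168 mol
m(Na) = 0.1168 × 22.99 = 2.69 g

2.69 g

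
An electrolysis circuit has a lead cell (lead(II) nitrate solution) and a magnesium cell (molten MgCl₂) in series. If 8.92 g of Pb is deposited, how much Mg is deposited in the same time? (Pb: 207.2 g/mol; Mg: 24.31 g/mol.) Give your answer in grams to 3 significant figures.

n(Pb) = 8.92 / 207.2 = 0.04305 mol
Pb²⁺ + 2e⁻ → Pb, so n(e⁻) = 2 × 0.04305 = 0.08610 mol
Same current for the same time ⇒ same n(e⁻) = 0.08610 mol in both cells.
Mg²⁺ + 2e⁻ → Mg, so n(Mg) = 0.08610 / 2 = 0.04305 mol
m(Mg) = 0.04305 × 24.31 = 1.05 g

1.05 g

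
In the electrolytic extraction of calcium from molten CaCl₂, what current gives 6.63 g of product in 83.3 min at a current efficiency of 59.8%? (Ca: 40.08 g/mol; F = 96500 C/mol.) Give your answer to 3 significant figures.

n(Ca) = 6.63 / 40.08 = 0.1654 mol
Ca²⁺ + 2e⁻ → Ca, so n(e⁻) = 2 × 0.1654 = 0.3308 mol
Q = 0.3308 × 96500 / 0.598 = 53380 C
I = Q / t = 53380 / 4998 s = 10.7 A

10.7 A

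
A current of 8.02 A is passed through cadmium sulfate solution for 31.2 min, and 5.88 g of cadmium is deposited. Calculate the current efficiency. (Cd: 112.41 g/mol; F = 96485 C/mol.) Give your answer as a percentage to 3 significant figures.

67.2%

Q = 8.02 × 1872 = 15010 C
n(e⁻) = 15010 / 96485 = 0.1556 mol
Cd²⁺ + 2e⁻ → Cd, so theoretical n(Cd) = 0.07780 mol → 8.745 g
Efficiency = 5.88 / 8.745 = 0.6724 = 67.2%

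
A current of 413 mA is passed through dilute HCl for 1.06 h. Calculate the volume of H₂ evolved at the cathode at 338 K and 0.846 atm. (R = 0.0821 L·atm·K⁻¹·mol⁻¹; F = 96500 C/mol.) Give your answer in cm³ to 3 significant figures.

Q = 0.413 A × 3816 s = 1576 C
n(e⁻) = 1576 / 96500 = 0.01633 mol
2H⁺ + 2e⁻ → H₂, so n(H₂) = 0.01633 / 2 = 0.008165 mol
V = nRT/P = 0.008165 × 0.0821 × 338 / 0.846 = 0.2678 L
= 268 cm³

268 cm³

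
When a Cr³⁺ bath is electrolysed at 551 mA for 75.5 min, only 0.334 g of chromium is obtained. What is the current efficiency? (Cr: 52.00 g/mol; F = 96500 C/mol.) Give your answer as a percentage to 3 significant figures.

74.5%

Q = 0.551 × 4530 = 2496 C
n(e⁻) = 2496 / 96500 = 0.02587 mol
Cr³⁺ + 3e⁻ → Cr, so theoretical n(Cr) = 0.008623 mol → 0.4484 g
Efficiency = 0.334 / 0.4484 = 0.7449 = 74.5%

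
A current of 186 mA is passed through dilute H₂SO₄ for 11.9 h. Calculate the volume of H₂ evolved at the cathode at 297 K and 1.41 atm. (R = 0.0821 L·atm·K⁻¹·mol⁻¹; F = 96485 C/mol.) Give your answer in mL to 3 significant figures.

714 mL

Q = It = 0.186 × 42840 = 7968 C
Moles of electrons = 7968 / 96485 = 0.08258 mol
2H⁺ + 2e⁻ → H₂, so n(H₂) = 0.08258 / 2 = 0.04129 mol
V = nRT/P = 0.04129 × 0.0821 × 297 / 1.41 = 0.7140 L
= 714 mL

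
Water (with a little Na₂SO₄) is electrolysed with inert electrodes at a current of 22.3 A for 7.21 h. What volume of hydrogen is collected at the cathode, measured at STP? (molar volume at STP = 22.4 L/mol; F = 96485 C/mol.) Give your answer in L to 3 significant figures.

Q = It = 22.3 × 25956 = 5.788×10^5 C
n(e⁻) = Q/F = 5.788×10^5/96485 = 5.999 mol
2H⁺ + 2e⁻ → H₂, so n(H₂) = 5.999 / 2 = 3.000 mol
V = 3.000 × 22.4 = 67.20 L

67.2 L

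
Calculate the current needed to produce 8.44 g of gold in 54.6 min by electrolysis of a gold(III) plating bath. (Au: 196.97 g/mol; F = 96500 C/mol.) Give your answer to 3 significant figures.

n(Au) = 8.44 / 196.97 = 0.04285 mol
Au³⁺ + 3e⁻ → Au, so n(e⁻) = 3 × 0.04285 = 0.1286 mol
Q = 0.1286 × 96500 = 12410 C
I = Q / t = 12410 / 3276 s = 3.79 A

3.79 A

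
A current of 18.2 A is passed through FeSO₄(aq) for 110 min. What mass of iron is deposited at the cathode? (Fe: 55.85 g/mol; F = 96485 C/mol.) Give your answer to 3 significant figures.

34.8 g

Charge passed = 18.2 × 6600 = 1.201×10^5 C
n(e⁻) = Q/F = 1.201×10^5/96485 = 1.245 mol
Fe²⁺ + 2e⁻ → Fe, so n(Fe) = 1.245 / 2 = 0.6225 mol
m = 0.6225 × 55.85 = 34.8 g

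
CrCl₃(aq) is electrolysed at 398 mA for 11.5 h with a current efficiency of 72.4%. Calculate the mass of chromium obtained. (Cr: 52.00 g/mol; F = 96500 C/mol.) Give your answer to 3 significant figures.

2.14 g

Q = 0.398 × 41400 = 16480 C
n(e⁻) = 16480 / 96500 = 0.1708 mol
Cr³⁺ + 3e⁻ → Cr, so theoretical m(Cr) = 0.05693 × 52.00 = 2.960 g
Actual mass = 72.4% × 2.960 = 2.14 g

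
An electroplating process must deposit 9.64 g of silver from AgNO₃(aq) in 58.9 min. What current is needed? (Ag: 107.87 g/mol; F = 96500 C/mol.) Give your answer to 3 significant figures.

n(Ag) = 9.64 / 107.87 = 0.08937 mol
Ag⁺ + e⁻ → Ag, so n(e⁻) = 0.08937 mol
Q = 0.08937 × 96500 = 8624 C
I = Q / t = 8624 / 3534 s = 2.44 A

2.44 A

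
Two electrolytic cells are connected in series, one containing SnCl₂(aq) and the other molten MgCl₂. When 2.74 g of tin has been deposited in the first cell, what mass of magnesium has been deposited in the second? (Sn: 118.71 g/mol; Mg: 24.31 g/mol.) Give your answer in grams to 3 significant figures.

n(Sn) = 2.74 / 118.71 = 0.02308 mol
Sn²⁺ + 2e⁻ → Sn, so n(e⁻) = 2 × 0.02308 = 0.04616 mol
The cells are in series, so the same charge (and hence the same n(e⁻) = 0.04616 mol) passes through both.
Mg²⁺ + 2e⁻ → Mg, so n(Mg) = 0.04616 / 2 = 0.02308 mol
m(Mg) = 0.02308 × 24.31 = 0.561 g

0.561 g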